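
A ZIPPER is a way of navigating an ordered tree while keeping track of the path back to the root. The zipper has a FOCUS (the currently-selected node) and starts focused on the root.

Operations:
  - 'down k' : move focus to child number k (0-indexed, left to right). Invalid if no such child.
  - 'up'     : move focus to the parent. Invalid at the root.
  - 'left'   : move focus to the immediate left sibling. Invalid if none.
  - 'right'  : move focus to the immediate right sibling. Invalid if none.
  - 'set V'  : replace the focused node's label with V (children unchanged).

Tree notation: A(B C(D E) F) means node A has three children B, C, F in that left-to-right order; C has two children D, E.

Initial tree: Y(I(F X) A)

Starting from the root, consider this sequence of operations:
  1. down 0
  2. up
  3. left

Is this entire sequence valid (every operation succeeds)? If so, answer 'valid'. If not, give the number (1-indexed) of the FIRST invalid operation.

Answer: 3

Derivation:
Step 1 (down 0): focus=I path=0 depth=1 children=['F', 'X'] left=[] right=['A'] parent=Y
Step 2 (up): focus=Y path=root depth=0 children=['I', 'A'] (at root)
Step 3 (left): INVALID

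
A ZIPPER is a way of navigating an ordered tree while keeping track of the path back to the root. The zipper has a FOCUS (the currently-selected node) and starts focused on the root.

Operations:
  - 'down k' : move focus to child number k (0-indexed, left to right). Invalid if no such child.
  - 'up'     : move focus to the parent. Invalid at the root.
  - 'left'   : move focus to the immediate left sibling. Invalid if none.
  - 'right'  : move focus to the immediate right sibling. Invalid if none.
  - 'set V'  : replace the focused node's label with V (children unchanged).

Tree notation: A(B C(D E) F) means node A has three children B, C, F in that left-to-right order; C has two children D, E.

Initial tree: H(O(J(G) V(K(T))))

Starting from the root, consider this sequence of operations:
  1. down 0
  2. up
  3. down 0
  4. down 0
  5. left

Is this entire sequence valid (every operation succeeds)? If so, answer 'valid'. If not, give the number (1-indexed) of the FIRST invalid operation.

Step 1 (down 0): focus=O path=0 depth=1 children=['J', 'V'] left=[] right=[] parent=H
Step 2 (up): focus=H path=root depth=0 children=['O'] (at root)
Step 3 (down 0): focus=O path=0 depth=1 children=['J', 'V'] left=[] right=[] parent=H
Step 4 (down 0): focus=J path=0/0 depth=2 children=['G'] left=[] right=['V'] parent=O
Step 5 (left): INVALID

Answer: 5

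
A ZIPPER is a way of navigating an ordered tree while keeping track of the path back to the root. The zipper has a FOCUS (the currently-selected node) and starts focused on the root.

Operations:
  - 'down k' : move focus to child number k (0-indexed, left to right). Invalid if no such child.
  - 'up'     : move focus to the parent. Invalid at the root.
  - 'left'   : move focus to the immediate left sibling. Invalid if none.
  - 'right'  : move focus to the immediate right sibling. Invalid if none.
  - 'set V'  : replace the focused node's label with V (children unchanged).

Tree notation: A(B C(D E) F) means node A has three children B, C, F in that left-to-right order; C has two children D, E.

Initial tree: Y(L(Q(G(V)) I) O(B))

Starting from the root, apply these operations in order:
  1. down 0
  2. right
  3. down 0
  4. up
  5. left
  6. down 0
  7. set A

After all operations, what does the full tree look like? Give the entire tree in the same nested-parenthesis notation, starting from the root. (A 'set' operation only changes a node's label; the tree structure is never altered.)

Step 1 (down 0): focus=L path=0 depth=1 children=['Q', 'I'] left=[] right=['O'] parent=Y
Step 2 (right): focus=O path=1 depth=1 children=['B'] left=['L'] right=[] parent=Y
Step 3 (down 0): focus=B path=1/0 depth=2 children=[] left=[] right=[] parent=O
Step 4 (up): focus=O path=1 depth=1 children=['B'] left=['L'] right=[] parent=Y
Step 5 (left): focus=L path=0 depth=1 children=['Q', 'I'] left=[] right=['O'] parent=Y
Step 6 (down 0): focus=Q path=0/0 depth=2 children=['G'] left=[] right=['I'] parent=L
Step 7 (set A): focus=A path=0/0 depth=2 children=['G'] left=[] right=['I'] parent=L

Answer: Y(L(A(G(V)) I) O(B))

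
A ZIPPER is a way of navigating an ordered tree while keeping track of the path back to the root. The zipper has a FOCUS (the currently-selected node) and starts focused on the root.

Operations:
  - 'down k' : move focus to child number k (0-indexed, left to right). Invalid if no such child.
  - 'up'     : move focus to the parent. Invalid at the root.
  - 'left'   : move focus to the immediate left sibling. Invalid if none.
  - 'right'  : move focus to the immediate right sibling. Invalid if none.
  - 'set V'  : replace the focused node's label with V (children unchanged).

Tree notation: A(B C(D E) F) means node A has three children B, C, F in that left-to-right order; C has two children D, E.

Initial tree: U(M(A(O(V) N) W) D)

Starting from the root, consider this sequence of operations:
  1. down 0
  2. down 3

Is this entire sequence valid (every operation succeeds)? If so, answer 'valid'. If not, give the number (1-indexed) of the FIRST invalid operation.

Answer: 2

Derivation:
Step 1 (down 0): focus=M path=0 depth=1 children=['A', 'W'] left=[] right=['D'] parent=U
Step 2 (down 3): INVALID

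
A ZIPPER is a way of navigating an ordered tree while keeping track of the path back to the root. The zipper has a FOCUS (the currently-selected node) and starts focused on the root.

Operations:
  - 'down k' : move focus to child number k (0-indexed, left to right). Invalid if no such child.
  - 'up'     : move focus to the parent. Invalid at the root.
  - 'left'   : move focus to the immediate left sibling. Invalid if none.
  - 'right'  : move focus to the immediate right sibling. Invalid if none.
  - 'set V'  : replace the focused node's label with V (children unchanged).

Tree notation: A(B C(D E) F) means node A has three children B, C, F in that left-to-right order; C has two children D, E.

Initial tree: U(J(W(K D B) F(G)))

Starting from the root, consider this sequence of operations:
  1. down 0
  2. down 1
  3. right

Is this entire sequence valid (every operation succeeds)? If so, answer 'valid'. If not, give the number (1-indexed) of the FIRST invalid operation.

Answer: 3

Derivation:
Step 1 (down 0): focus=J path=0 depth=1 children=['W', 'F'] left=[] right=[] parent=U
Step 2 (down 1): focus=F path=0/1 depth=2 children=['G'] left=['W'] right=[] parent=J
Step 3 (right): INVALID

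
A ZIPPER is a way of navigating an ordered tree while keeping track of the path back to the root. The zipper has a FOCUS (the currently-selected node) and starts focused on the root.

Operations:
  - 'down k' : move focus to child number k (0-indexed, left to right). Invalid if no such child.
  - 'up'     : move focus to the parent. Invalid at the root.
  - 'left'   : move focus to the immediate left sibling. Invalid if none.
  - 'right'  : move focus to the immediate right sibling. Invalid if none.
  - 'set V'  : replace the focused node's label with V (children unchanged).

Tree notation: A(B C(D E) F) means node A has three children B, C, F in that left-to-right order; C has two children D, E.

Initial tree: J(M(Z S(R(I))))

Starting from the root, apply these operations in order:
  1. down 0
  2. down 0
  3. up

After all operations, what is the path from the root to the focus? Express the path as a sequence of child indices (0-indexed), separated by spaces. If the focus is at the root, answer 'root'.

Step 1 (down 0): focus=M path=0 depth=1 children=['Z', 'S'] left=[] right=[] parent=J
Step 2 (down 0): focus=Z path=0/0 depth=2 children=[] left=[] right=['S'] parent=M
Step 3 (up): focus=M path=0 depth=1 children=['Z', 'S'] left=[] right=[] parent=J

Answer: 0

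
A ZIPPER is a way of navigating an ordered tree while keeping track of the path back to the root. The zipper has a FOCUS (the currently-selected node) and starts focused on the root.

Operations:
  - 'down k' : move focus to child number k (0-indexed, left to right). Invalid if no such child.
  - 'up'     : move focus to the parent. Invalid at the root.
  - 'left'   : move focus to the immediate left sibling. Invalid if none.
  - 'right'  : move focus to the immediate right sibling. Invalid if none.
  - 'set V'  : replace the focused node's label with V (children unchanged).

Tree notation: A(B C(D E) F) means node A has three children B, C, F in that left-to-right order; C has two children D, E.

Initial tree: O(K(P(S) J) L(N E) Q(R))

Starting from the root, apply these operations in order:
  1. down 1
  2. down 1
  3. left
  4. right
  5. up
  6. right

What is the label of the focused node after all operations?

Step 1 (down 1): focus=L path=1 depth=1 children=['N', 'E'] left=['K'] right=['Q'] parent=O
Step 2 (down 1): focus=E path=1/1 depth=2 children=[] left=['N'] right=[] parent=L
Step 3 (left): focus=N path=1/0 depth=2 children=[] left=[] right=['E'] parent=L
Step 4 (right): focus=E path=1/1 depth=2 children=[] left=['N'] right=[] parent=L
Step 5 (up): focus=L path=1 depth=1 children=['N', 'E'] left=['K'] right=['Q'] parent=O
Step 6 (right): focus=Q path=2 depth=1 children=['R'] left=['K', 'L'] right=[] parent=O

Answer: Q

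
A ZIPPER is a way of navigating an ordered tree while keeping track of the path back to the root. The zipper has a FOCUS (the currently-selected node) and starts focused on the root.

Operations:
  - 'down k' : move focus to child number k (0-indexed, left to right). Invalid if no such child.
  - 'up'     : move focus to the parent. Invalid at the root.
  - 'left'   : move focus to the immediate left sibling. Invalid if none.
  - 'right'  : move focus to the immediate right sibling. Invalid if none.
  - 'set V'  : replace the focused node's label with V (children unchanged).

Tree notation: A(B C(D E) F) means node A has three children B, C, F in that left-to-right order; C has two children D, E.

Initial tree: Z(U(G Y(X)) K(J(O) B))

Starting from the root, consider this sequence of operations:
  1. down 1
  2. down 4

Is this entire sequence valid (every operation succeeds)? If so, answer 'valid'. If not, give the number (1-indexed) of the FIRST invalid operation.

Step 1 (down 1): focus=K path=1 depth=1 children=['J', 'B'] left=['U'] right=[] parent=Z
Step 2 (down 4): INVALID

Answer: 2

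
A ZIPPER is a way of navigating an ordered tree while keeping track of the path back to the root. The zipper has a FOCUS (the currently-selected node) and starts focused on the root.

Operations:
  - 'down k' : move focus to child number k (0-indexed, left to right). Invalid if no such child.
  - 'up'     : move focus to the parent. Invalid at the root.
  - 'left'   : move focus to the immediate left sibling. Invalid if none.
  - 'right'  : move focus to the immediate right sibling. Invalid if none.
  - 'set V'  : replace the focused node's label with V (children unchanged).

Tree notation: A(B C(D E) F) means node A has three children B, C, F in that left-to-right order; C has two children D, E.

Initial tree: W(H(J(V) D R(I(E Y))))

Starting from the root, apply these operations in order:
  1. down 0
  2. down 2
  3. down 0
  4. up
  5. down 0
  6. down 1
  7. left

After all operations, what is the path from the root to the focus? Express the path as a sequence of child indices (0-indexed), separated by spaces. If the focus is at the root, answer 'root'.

Step 1 (down 0): focus=H path=0 depth=1 children=['J', 'D', 'R'] left=[] right=[] parent=W
Step 2 (down 2): focus=R path=0/2 depth=2 children=['I'] left=['J', 'D'] right=[] parent=H
Step 3 (down 0): focus=I path=0/2/0 depth=3 children=['E', 'Y'] left=[] right=[] parent=R
Step 4 (up): focus=R path=0/2 depth=2 children=['I'] left=['J', 'D'] right=[] parent=H
Step 5 (down 0): focus=I path=0/2/0 depth=3 children=['E', 'Y'] left=[] right=[] parent=R
Step 6 (down 1): focus=Y path=0/2/0/1 depth=4 children=[] left=['E'] right=[] parent=I
Step 7 (left): focus=E path=0/2/0/0 depth=4 children=[] left=[] right=['Y'] parent=I

Answer: 0 2 0 0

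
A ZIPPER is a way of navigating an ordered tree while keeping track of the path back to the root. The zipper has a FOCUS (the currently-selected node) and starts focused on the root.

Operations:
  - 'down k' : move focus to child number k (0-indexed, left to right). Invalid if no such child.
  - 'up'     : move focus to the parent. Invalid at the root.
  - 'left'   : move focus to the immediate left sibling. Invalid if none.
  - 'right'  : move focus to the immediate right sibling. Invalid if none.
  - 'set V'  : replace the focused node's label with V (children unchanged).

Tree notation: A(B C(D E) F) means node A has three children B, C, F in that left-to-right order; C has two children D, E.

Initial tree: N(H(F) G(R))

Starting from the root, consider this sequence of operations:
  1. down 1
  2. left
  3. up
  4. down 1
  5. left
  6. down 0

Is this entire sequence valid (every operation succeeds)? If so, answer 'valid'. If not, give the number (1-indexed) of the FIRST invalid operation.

Step 1 (down 1): focus=G path=1 depth=1 children=['R'] left=['H'] right=[] parent=N
Step 2 (left): focus=H path=0 depth=1 children=['F'] left=[] right=['G'] parent=N
Step 3 (up): focus=N path=root depth=0 children=['H', 'G'] (at root)
Step 4 (down 1): focus=G path=1 depth=1 children=['R'] left=['H'] right=[] parent=N
Step 5 (left): focus=H path=0 depth=1 children=['F'] left=[] right=['G'] parent=N
Step 6 (down 0): focus=F path=0/0 depth=2 children=[] left=[] right=[] parent=H

Answer: valid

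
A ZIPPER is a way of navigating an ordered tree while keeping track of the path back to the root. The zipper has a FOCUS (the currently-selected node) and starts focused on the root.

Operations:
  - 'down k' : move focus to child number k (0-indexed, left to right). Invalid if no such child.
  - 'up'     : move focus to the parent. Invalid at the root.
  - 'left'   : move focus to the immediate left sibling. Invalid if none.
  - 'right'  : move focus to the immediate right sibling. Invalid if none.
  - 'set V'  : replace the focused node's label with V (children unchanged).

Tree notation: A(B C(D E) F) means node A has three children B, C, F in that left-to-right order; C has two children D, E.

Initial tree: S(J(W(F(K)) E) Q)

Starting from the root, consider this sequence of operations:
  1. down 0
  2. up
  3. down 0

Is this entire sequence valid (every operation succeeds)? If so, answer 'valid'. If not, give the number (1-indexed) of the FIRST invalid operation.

Step 1 (down 0): focus=J path=0 depth=1 children=['W', 'E'] left=[] right=['Q'] parent=S
Step 2 (up): focus=S path=root depth=0 children=['J', 'Q'] (at root)
Step 3 (down 0): focus=J path=0 depth=1 children=['W', 'E'] left=[] right=['Q'] parent=S

Answer: valid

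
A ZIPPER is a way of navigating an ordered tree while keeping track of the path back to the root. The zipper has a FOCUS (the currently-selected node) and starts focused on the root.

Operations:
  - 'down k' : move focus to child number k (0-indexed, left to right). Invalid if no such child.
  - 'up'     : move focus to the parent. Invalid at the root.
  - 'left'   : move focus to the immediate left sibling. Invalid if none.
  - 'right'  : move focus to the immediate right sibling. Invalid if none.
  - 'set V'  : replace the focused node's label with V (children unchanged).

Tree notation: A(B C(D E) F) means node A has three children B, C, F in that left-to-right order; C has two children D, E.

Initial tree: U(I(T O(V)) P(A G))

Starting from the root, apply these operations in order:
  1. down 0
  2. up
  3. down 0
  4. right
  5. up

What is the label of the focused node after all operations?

Step 1 (down 0): focus=I path=0 depth=1 children=['T', 'O'] left=[] right=['P'] parent=U
Step 2 (up): focus=U path=root depth=0 children=['I', 'P'] (at root)
Step 3 (down 0): focus=I path=0 depth=1 children=['T', 'O'] left=[] right=['P'] parent=U
Step 4 (right): focus=P path=1 depth=1 children=['A', 'G'] left=['I'] right=[] parent=U
Step 5 (up): focus=U path=root depth=0 children=['I', 'P'] (at root)

Answer: U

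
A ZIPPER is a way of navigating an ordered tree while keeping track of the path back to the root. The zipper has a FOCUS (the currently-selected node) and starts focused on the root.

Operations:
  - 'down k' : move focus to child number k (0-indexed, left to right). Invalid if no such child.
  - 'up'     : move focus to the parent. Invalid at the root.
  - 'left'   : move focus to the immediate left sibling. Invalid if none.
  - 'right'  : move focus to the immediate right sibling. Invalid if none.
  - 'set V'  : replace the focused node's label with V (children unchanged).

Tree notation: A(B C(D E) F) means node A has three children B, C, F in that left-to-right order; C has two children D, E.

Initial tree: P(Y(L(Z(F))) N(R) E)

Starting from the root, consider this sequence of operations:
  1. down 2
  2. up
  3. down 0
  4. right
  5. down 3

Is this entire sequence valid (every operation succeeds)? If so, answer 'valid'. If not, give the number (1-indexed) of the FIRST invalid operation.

Step 1 (down 2): focus=E path=2 depth=1 children=[] left=['Y', 'N'] right=[] parent=P
Step 2 (up): focus=P path=root depth=0 children=['Y', 'N', 'E'] (at root)
Step 3 (down 0): focus=Y path=0 depth=1 children=['L'] left=[] right=['N', 'E'] parent=P
Step 4 (right): focus=N path=1 depth=1 children=['R'] left=['Y'] right=['E'] parent=P
Step 5 (down 3): INVALID

Answer: 5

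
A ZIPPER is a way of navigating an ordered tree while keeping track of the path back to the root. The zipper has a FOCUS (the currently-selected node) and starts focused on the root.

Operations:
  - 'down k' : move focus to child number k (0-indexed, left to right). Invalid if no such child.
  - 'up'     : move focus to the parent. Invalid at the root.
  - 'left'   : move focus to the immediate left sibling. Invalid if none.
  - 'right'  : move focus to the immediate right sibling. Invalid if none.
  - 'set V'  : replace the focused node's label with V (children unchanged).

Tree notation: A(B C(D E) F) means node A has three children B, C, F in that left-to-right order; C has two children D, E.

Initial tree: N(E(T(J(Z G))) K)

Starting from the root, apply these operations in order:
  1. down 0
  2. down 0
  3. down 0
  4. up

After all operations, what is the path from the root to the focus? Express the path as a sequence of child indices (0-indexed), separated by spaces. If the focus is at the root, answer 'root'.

Answer: 0 0

Derivation:
Step 1 (down 0): focus=E path=0 depth=1 children=['T'] left=[] right=['K'] parent=N
Step 2 (down 0): focus=T path=0/0 depth=2 children=['J'] left=[] right=[] parent=E
Step 3 (down 0): focus=J path=0/0/0 depth=3 children=['Z', 'G'] left=[] right=[] parent=T
Step 4 (up): focus=T path=0/0 depth=2 children=['J'] left=[] right=[] parent=E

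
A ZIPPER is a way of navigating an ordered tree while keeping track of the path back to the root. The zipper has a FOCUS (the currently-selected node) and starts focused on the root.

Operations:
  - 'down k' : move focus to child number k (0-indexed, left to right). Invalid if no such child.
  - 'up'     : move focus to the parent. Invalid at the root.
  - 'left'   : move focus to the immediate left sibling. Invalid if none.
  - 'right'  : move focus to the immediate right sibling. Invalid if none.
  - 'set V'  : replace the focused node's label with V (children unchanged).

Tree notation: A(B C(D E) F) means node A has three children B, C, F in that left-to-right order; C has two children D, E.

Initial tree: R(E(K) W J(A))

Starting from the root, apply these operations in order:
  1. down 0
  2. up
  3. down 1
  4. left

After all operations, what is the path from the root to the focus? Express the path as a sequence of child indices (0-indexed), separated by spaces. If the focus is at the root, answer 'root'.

Answer: 0

Derivation:
Step 1 (down 0): focus=E path=0 depth=1 children=['K'] left=[] right=['W', 'J'] parent=R
Step 2 (up): focus=R path=root depth=0 children=['E', 'W', 'J'] (at root)
Step 3 (down 1): focus=W path=1 depth=1 children=[] left=['E'] right=['J'] parent=R
Step 4 (left): focus=E path=0 depth=1 children=['K'] left=[] right=['W', 'J'] parent=R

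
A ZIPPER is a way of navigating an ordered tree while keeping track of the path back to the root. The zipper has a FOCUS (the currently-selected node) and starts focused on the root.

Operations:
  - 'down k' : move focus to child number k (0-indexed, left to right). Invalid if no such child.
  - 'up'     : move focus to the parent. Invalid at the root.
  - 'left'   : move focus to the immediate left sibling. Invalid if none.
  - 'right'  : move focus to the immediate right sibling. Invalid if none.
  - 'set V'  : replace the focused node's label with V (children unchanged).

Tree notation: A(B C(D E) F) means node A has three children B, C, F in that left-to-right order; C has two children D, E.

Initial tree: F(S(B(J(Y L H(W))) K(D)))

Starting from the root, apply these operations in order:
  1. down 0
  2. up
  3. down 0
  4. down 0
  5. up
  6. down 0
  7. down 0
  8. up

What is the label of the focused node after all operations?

Step 1 (down 0): focus=S path=0 depth=1 children=['B', 'K'] left=[] right=[] parent=F
Step 2 (up): focus=F path=root depth=0 children=['S'] (at root)
Step 3 (down 0): focus=S path=0 depth=1 children=['B', 'K'] left=[] right=[] parent=F
Step 4 (down 0): focus=B path=0/0 depth=2 children=['J'] left=[] right=['K'] parent=S
Step 5 (up): focus=S path=0 depth=1 children=['B', 'K'] left=[] right=[] parent=F
Step 6 (down 0): focus=B path=0/0 depth=2 children=['J'] left=[] right=['K'] parent=S
Step 7 (down 0): focus=J path=0/0/0 depth=3 children=['Y', 'L', 'H'] left=[] right=[] parent=B
Step 8 (up): focus=B path=0/0 depth=2 children=['J'] left=[] right=['K'] parent=S

Answer: B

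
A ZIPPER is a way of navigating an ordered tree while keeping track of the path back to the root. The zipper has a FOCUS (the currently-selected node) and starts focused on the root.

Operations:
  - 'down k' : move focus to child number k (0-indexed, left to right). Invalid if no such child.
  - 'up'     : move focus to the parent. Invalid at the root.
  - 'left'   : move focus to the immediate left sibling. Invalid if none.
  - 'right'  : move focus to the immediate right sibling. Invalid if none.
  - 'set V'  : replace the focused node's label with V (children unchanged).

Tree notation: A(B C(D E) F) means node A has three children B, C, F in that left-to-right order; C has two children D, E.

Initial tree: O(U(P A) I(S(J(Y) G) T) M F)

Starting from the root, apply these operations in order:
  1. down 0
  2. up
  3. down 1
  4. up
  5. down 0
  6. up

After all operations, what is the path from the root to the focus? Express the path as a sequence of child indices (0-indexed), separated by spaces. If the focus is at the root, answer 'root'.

Answer: root

Derivation:
Step 1 (down 0): focus=U path=0 depth=1 children=['P', 'A'] left=[] right=['I', 'M', 'F'] parent=O
Step 2 (up): focus=O path=root depth=0 children=['U', 'I', 'M', 'F'] (at root)
Step 3 (down 1): focus=I path=1 depth=1 children=['S', 'T'] left=['U'] right=['M', 'F'] parent=O
Step 4 (up): focus=O path=root depth=0 children=['U', 'I', 'M', 'F'] (at root)
Step 5 (down 0): focus=U path=0 depth=1 children=['P', 'A'] left=[] right=['I', 'M', 'F'] parent=O
Step 6 (up): focus=O path=root depth=0 children=['U', 'I', 'M', 'F'] (at root)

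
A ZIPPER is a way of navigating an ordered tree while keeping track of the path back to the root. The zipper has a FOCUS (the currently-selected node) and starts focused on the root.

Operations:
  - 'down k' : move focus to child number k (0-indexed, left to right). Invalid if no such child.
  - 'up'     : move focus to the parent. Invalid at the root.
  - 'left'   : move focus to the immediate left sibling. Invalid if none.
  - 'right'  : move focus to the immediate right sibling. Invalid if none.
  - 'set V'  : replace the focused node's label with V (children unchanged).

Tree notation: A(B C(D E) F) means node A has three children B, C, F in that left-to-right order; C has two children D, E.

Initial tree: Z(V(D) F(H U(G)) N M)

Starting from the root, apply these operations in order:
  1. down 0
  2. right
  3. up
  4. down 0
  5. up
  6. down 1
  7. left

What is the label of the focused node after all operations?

Step 1 (down 0): focus=V path=0 depth=1 children=['D'] left=[] right=['F', 'N', 'M'] parent=Z
Step 2 (right): focus=F path=1 depth=1 children=['H', 'U'] left=['V'] right=['N', 'M'] parent=Z
Step 3 (up): focus=Z path=root depth=0 children=['V', 'F', 'N', 'M'] (at root)
Step 4 (down 0): focus=V path=0 depth=1 children=['D'] left=[] right=['F', 'N', 'M'] parent=Z
Step 5 (up): focus=Z path=root depth=0 children=['V', 'F', 'N', 'M'] (at root)
Step 6 (down 1): focus=F path=1 depth=1 children=['H', 'U'] left=['V'] right=['N', 'M'] parent=Z
Step 7 (left): focus=V path=0 depth=1 children=['D'] left=[] right=['F', 'N', 'M'] parent=Z

Answer: V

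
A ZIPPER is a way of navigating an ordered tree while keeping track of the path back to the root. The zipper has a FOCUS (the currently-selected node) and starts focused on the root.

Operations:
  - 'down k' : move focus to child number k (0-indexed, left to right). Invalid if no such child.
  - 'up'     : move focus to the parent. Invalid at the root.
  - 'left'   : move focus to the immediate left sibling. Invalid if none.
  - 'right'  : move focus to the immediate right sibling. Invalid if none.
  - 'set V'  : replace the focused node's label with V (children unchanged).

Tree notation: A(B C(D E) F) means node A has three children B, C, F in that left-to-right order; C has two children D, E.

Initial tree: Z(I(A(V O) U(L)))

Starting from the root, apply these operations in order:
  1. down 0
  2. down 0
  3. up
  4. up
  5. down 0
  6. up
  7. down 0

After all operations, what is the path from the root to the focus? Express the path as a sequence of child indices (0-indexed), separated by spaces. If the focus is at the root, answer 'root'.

Step 1 (down 0): focus=I path=0 depth=1 children=['A', 'U'] left=[] right=[] parent=Z
Step 2 (down 0): focus=A path=0/0 depth=2 children=['V', 'O'] left=[] right=['U'] parent=I
Step 3 (up): focus=I path=0 depth=1 children=['A', 'U'] left=[] right=[] parent=Z
Step 4 (up): focus=Z path=root depth=0 children=['I'] (at root)
Step 5 (down 0): focus=I path=0 depth=1 children=['A', 'U'] left=[] right=[] parent=Z
Step 6 (up): focus=Z path=root depth=0 children=['I'] (at root)
Step 7 (down 0): focus=I path=0 depth=1 children=['A', 'U'] left=[] right=[] parent=Z

Answer: 0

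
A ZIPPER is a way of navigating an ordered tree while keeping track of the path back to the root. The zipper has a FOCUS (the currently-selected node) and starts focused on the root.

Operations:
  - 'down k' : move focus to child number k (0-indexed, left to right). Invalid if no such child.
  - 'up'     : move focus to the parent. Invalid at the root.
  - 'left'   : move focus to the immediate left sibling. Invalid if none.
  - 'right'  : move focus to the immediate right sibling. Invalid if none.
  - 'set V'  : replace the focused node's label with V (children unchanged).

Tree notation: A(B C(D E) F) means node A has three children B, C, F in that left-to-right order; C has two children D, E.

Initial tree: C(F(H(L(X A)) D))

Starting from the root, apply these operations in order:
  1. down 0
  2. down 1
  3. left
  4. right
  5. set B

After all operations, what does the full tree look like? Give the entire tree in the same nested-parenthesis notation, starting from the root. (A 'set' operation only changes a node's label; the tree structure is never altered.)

Answer: C(F(H(L(X A)) B))

Derivation:
Step 1 (down 0): focus=F path=0 depth=1 children=['H', 'D'] left=[] right=[] parent=C
Step 2 (down 1): focus=D path=0/1 depth=2 children=[] left=['H'] right=[] parent=F
Step 3 (left): focus=H path=0/0 depth=2 children=['L'] left=[] right=['D'] parent=F
Step 4 (right): focus=D path=0/1 depth=2 children=[] left=['H'] right=[] parent=F
Step 5 (set B): focus=B path=0/1 depth=2 children=[] left=['H'] right=[] parent=F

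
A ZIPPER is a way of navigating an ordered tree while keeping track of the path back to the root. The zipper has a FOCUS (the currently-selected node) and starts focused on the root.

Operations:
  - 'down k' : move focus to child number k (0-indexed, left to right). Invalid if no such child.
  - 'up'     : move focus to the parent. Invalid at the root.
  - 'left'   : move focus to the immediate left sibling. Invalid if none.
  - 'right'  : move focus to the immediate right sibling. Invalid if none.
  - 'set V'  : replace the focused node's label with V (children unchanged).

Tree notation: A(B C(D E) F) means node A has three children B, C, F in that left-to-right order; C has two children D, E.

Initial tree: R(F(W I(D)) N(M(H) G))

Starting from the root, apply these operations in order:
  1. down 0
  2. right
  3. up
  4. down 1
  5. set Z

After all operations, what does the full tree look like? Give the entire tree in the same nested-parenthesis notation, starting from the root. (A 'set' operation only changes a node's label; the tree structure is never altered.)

Step 1 (down 0): focus=F path=0 depth=1 children=['W', 'I'] left=[] right=['N'] parent=R
Step 2 (right): focus=N path=1 depth=1 children=['M', 'G'] left=['F'] right=[] parent=R
Step 3 (up): focus=R path=root depth=0 children=['F', 'N'] (at root)
Step 4 (down 1): focus=N path=1 depth=1 children=['M', 'G'] left=['F'] right=[] parent=R
Step 5 (set Z): focus=Z path=1 depth=1 children=['M', 'G'] left=['F'] right=[] parent=R

Answer: R(F(W I(D)) Z(M(H) G))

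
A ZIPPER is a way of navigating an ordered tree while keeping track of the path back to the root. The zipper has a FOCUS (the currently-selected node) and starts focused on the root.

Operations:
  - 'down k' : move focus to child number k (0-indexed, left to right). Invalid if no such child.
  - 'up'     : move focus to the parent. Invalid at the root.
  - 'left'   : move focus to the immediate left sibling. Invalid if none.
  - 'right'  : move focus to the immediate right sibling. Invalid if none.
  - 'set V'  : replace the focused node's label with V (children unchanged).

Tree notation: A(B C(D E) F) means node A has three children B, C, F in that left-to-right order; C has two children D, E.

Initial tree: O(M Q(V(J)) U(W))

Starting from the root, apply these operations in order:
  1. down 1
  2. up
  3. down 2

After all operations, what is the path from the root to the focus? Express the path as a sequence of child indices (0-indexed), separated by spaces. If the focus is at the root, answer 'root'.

Step 1 (down 1): focus=Q path=1 depth=1 children=['V'] left=['M'] right=['U'] parent=O
Step 2 (up): focus=O path=root depth=0 children=['M', 'Q', 'U'] (at root)
Step 3 (down 2): focus=U path=2 depth=1 children=['W'] left=['M', 'Q'] right=[] parent=O

Answer: 2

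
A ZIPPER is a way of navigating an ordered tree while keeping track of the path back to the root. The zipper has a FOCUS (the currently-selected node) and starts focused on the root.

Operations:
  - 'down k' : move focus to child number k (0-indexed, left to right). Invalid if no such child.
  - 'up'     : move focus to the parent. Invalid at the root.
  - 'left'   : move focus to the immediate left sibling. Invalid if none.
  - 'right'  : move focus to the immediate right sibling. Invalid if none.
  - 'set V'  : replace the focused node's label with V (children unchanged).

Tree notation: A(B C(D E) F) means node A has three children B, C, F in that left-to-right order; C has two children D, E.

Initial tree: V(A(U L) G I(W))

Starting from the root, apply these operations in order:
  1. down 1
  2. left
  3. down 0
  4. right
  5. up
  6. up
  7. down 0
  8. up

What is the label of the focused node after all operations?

Step 1 (down 1): focus=G path=1 depth=1 children=[] left=['A'] right=['I'] parent=V
Step 2 (left): focus=A path=0 depth=1 children=['U', 'L'] left=[] right=['G', 'I'] parent=V
Step 3 (down 0): focus=U path=0/0 depth=2 children=[] left=[] right=['L'] parent=A
Step 4 (right): focus=L path=0/1 depth=2 children=[] left=['U'] right=[] parent=A
Step 5 (up): focus=A path=0 depth=1 children=['U', 'L'] left=[] right=['G', 'I'] parent=V
Step 6 (up): focus=V path=root depth=0 children=['A', 'G', 'I'] (at root)
Step 7 (down 0): focus=A path=0 depth=1 children=['U', 'L'] left=[] right=['G', 'I'] parent=V
Step 8 (up): focus=V path=root depth=0 children=['A', 'G', 'I'] (at root)

Answer: V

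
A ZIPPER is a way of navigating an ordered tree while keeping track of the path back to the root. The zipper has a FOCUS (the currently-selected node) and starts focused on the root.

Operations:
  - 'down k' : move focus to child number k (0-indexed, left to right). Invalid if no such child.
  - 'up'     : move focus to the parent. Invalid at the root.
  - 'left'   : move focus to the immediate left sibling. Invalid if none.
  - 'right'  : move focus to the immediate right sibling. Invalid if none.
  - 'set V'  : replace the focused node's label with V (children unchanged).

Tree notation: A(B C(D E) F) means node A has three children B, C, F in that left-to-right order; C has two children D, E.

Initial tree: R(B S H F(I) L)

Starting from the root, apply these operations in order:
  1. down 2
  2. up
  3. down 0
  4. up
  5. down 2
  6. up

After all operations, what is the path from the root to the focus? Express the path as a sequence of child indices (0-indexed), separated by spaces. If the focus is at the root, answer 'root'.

Answer: root

Derivation:
Step 1 (down 2): focus=H path=2 depth=1 children=[] left=['B', 'S'] right=['F', 'L'] parent=R
Step 2 (up): focus=R path=root depth=0 children=['B', 'S', 'H', 'F', 'L'] (at root)
Step 3 (down 0): focus=B path=0 depth=1 children=[] left=[] right=['S', 'H', 'F', 'L'] parent=R
Step 4 (up): focus=R path=root depth=0 children=['B', 'S', 'H', 'F', 'L'] (at root)
Step 5 (down 2): focus=H path=2 depth=1 children=[] left=['B', 'S'] right=['F', 'L'] parent=R
Step 6 (up): focus=R path=root depth=0 children=['B', 'S', 'H', 'F', 'L'] (at root)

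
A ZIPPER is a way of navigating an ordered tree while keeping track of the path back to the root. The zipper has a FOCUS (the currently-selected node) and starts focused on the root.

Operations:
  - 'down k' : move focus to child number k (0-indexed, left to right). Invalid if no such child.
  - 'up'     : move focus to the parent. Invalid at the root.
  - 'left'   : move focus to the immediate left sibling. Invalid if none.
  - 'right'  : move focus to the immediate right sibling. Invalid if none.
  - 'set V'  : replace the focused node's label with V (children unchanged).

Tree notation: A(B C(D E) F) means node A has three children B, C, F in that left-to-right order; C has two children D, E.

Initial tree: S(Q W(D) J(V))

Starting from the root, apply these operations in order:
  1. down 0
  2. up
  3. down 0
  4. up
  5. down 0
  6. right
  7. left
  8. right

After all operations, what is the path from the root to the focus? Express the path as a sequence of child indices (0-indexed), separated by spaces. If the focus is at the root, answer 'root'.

Answer: 1

Derivation:
Step 1 (down 0): focus=Q path=0 depth=1 children=[] left=[] right=['W', 'J'] parent=S
Step 2 (up): focus=S path=root depth=0 children=['Q', 'W', 'J'] (at root)
Step 3 (down 0): focus=Q path=0 depth=1 children=[] left=[] right=['W', 'J'] parent=S
Step 4 (up): focus=S path=root depth=0 children=['Q', 'W', 'J'] (at root)
Step 5 (down 0): focus=Q path=0 depth=1 children=[] left=[] right=['W', 'J'] parent=S
Step 6 (right): focus=W path=1 depth=1 children=['D'] left=['Q'] right=['J'] parent=S
Step 7 (left): focus=Q path=0 depth=1 children=[] left=[] right=['W', 'J'] parent=S
Step 8 (right): focus=W path=1 depth=1 children=['D'] left=['Q'] right=['J'] parent=S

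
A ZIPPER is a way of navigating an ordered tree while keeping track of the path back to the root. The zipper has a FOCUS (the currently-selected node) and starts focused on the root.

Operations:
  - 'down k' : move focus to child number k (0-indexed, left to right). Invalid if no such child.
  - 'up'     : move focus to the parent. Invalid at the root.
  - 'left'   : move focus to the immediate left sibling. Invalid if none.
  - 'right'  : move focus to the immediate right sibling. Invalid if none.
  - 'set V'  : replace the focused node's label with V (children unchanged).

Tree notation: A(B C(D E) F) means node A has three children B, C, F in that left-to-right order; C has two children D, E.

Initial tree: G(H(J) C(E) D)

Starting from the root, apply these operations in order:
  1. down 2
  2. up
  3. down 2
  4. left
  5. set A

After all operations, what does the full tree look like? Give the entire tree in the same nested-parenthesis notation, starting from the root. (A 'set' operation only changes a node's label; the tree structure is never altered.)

Answer: G(H(J) A(E) D)

Derivation:
Step 1 (down 2): focus=D path=2 depth=1 children=[] left=['H', 'C'] right=[] parent=G
Step 2 (up): focus=G path=root depth=0 children=['H', 'C', 'D'] (at root)
Step 3 (down 2): focus=D path=2 depth=1 children=[] left=['H', 'C'] right=[] parent=G
Step 4 (left): focus=C path=1 depth=1 children=['E'] left=['H'] right=['D'] parent=G
Step 5 (set A): focus=A path=1 depth=1 children=['E'] left=['H'] right=['D'] parent=G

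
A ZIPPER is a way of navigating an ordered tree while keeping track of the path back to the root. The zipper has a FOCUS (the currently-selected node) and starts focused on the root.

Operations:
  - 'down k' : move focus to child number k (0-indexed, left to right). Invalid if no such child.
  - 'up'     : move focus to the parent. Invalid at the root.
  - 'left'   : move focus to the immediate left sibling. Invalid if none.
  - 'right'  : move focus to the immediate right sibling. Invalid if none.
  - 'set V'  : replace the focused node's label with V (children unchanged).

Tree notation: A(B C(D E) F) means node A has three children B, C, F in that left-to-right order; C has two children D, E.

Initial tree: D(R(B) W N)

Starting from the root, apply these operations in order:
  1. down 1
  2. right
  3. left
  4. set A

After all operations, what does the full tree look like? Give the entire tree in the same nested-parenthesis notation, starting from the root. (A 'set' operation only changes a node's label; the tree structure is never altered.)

Answer: D(R(B) A N)

Derivation:
Step 1 (down 1): focus=W path=1 depth=1 children=[] left=['R'] right=['N'] parent=D
Step 2 (right): focus=N path=2 depth=1 children=[] left=['R', 'W'] right=[] parent=D
Step 3 (left): focus=W path=1 depth=1 children=[] left=['R'] right=['N'] parent=D
Step 4 (set A): focus=A path=1 depth=1 children=[] left=['R'] right=['N'] parent=D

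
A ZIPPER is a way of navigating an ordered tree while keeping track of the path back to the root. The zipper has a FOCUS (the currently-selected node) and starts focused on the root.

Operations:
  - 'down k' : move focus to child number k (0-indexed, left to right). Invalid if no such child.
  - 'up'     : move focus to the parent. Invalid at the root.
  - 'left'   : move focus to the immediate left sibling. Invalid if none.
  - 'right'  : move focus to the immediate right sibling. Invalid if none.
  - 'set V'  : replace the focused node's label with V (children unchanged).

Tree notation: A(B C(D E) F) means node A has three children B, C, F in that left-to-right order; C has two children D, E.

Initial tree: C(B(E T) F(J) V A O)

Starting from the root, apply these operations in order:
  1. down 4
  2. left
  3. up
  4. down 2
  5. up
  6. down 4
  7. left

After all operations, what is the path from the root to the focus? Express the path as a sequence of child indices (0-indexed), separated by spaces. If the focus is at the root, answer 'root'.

Answer: 3

Derivation:
Step 1 (down 4): focus=O path=4 depth=1 children=[] left=['B', 'F', 'V', 'A'] right=[] parent=C
Step 2 (left): focus=A path=3 depth=1 children=[] left=['B', 'F', 'V'] right=['O'] parent=C
Step 3 (up): focus=C path=root depth=0 children=['B', 'F', 'V', 'A', 'O'] (at root)
Step 4 (down 2): focus=V path=2 depth=1 children=[] left=['B', 'F'] right=['A', 'O'] parent=C
Step 5 (up): focus=C path=root depth=0 children=['B', 'F', 'V', 'A', 'O'] (at root)
Step 6 (down 4): focus=O path=4 depth=1 children=[] left=['B', 'F', 'V', 'A'] right=[] parent=C
Step 7 (left): focus=A path=3 depth=1 children=[] left=['B', 'F', 'V'] right=['O'] parent=C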